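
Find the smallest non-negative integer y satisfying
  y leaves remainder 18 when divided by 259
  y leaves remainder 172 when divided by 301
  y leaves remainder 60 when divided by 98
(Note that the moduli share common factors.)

gcd(259, 301) = 7 and 7 | (172 − 18), so the pair is consistent; merging gives y ≡ 6493 (mod 11137), where 11137 = lcm(259, 301).
gcd(11137, 98) = 7 and 7 | (60 − 6493), so the pair is consistent; merging gives y ≡ 151274 (mod 155918), where 155918 = lcm(11137, 98).
The solution is unique modulo lcm(259, 301, 98) = 155918.

151274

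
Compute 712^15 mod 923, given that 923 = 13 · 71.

Mod 13: 712 ≡ 10; by Fermat, exponent reduces to 15 mod 12 = 3; 10^3 ≡ 12 (mod 13).
Mod 71: 712 ≡ 2; 2^15 ≡ 37 (mod 71).
Combine by CRT: x ≡ 12 (mod 13), x ≡ 37 (mod 71) ⇒ x ≡ 818 (mod 923).

818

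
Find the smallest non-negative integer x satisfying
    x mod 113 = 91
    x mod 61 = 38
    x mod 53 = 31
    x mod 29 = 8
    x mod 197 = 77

1884798168

From x ≡ 91 (mod 113) write x = 91 + 113t. Substituting into x ≡ 38 (mod 61) gives 113t ≡ 8 (mod 61), and since 52⁻¹ ≡ 27 (mod 61), t ≡ 33. Hence x ≡ 91 + 113·33 = 3820 (mod 6893).
From x ≡ 3820 (mod 6893) write x = 3820 + 6893t. Substituting into x ≡ 31 (mod 53) gives 6893t ≡ 27 (mod 53), and since 3⁻¹ ≡ 18 (mod 53), t ≡ 9. Hence x ≡ 3820 + 6893·9 = 65857 (mod 365329).
From x ≡ 65857 (mod 365329) write x = 65857 + 365329t. Substituting into x ≡ 8 (mod 29) gives 365329t ≡ 10 (mod 29), and since 16⁻¹ ≡ 20 (mod 29), t ≡ 26. Hence x ≡ 65857 + 365329·26 = 9564411 (mod 10594541).
From x ≡ 9564411 (mod 10594541) write x = 9564411 + 10594541t. Substituting into x ≡ 77 (mod 197) gives 10594541t ≡ 16 (mod 197), and since 78⁻¹ ≡ 48 (mod 197), t ≡ 177. Hence x ≡ 9564411 + 10594541·177 = 1884798168 (mod 2087124577).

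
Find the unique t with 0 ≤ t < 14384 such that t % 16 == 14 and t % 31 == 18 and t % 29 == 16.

8078

The moduli are pairwise coprime; N = 16·31·29 = 14384.
N/16 = 899; 899 ≡ 3 (mod 16); 3·11 ≡ 1, so inverse 11.
N/31 = 464; 464 ≡ 30 (mod 31); 30·30 ≡ 1, so inverse 30.
N/29 = 496; 496 ≡ 3 (mod 29); 3·10 ≡ 1, so inverse 10.
t ≡ 14·899·11 + 18·464·30 + 16·496·10 = 468366.
468366 mod 14384 = 8078.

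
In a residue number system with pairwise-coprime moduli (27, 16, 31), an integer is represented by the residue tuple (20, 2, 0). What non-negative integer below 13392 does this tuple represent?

9362

From x ≡ 20 (mod 27) write x = 20 + 27t. Substituting into x ≡ 2 (mod 16) gives 27t ≡ 14 (mod 16), and since 11⁻¹ ≡ 3 (mod 16), t ≡ 10. Hence x ≡ 20 + 27·10 = 290 (mod 432).
From x ≡ 290 (mod 432) write x = 290 + 432t. Substituting into x ≡ 0 (mod 31) gives 432t ≡ 20 (mod 31), and since 29⁻¹ ≡ 15 (mod 31), t ≡ 21. Hence x ≡ 290 + 432·21 = 9362 (mod 13392).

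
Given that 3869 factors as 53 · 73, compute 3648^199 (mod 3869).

Mod 53: 3648 ≡ 44; by Fermat, exponent reduces to 199 mod 52 = 43; 44^43 ≡ 42 (mod 53).
Mod 73: 3648 ≡ 71; by Fermat, exponent reduces to 199 mod 72 = 55; 71^55 ≡ 71 (mod 73).
Combine by CRT: x ≡ 42 (mod 53), x ≡ 71 (mod 73) ⇒ x ≡ 2480 (mod 3869).

2480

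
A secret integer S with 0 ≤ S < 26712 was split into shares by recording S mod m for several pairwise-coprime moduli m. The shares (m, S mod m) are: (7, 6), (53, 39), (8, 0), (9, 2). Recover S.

5816

The moduli are pairwise coprime; N = 7·53·8·9 = 26712.
N/7 = 3816; 3816 ≡ 1 (mod 7), inverse 1.
N/53 = 504; 504 ≡ 27 (mod 53); 27·2 ≡ 1, so inverse 2.
N/8 = 3339; 3339 ≡ 3 (mod 8); 3·3 ≡ 1, so inverse 3.
N/9 = 2968; 2968 ≡ 7 (mod 9); 7·4 ≡ 1, so inverse 4.
S ≡ 6·3816·1 + 39·504·2 + 0·3339·3 + 2·2968·4 = 85952.
85952 mod 26712 = 5816.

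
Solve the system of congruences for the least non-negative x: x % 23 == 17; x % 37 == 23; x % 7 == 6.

The moduli are pairwise coprime; N = 23·37·7 = 5957.
N/23 = 259; 259 ≡ 6 (mod 23); 6·4 ≡ 1, so inverse 4.
N/37 = 161; 161 ≡ 13 (mod 37); 13·20 ≡ 1, so inverse 20.
N/7 = 851; 851 ≡ 4 (mod 7); 4·2 ≡ 1, so inverse 2.
x ≡ 17·259·4 + 23·161·20 + 6·851·2 = 101884.
101884 mod 5957 = 615.

615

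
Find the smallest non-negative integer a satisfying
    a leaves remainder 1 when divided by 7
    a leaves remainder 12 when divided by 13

From a ≡ 1 (mod 7) write a = 1 + 7t. Substituting into a ≡ 12 (mod 13) gives 7t ≡ 11 (mod 13), and since 7⁻¹ ≡ 2 (mod 13), t ≡ 9. Hence a ≡ 1 + 7·9 = 64 (mod 91).

64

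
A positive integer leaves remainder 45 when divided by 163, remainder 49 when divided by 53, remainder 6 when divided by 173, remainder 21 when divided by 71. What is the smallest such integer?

8310926

From m ≡ 45 (mod 163) write m = 45 + 163t. Substituting into m ≡ 49 (mod 53) gives 163t ≡ 4 (mod 53), and since 4⁻¹ ≡ 40 (mod 53), t ≡ 1. Hence m ≡ 45 + 163·1 = 208 (mod 8639).
From m ≡ 208 (mod 8639) write m = 208 + 8639t. Substituting into m ≡ 6 (mod 173) gives 8639t ≡ 144 (mod 173), and since 162⁻¹ ≡ 110 (mod 173), t ≡ 97. Hence m ≡ 208 + 8639·97 = 838191 (mod 1494547).
From m ≡ 838191 (mod 1494547) write m = 838191 + 1494547t. Substituting into m ≡ 21 (mod 71) gives 1494547t ≡ 56 (mod 71), and since 68⁻¹ ≡ 47 (mod 71), t ≡ 5. Hence m ≡ 838191 + 1494547·5 = 8310926 (mod 106112837).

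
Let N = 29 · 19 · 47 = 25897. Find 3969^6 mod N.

Mod 29: 3969 ≡ 25; 25^6 ≡ 7 (mod 29).
Mod 19: 3969 ≡ 17; 17^6 ≡ 7 (mod 19).
Mod 47: 3969 ≡ 21; 21^6 ≡ 4 (mod 47).
Combine by CRT: x ≡ 7 (mod 29), x ≡ 7 (mod 19), x ≡ 4 (mod 47) ⇒ x ≡ 22047 (mod 25897).

22047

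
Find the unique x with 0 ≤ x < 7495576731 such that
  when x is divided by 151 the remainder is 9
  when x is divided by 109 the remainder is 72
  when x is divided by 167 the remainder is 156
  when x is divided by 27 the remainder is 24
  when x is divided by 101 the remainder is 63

From x ≡ 9 (mod 151) write x = 9 + 151t. Substituting into x ≡ 72 (mod 109) gives 151t ≡ 63 (mod 109), and since 42⁻¹ ≡ 13 (mod 109), t ≡ 56. Hence x ≡ 9 + 151·56 = 8465 (mod 16459).
From x ≡ 8465 (mod 16459) write x = 8465 + 16459t. Substituting into x ≡ 156 (mod 167) gives 16459t ≡ 41 (mod 167), and since 93⁻¹ ≡ 88 (mod 167), t ≡ 101. Hence x ≡ 8465 + 16459·101 = 1670824 (mod 2748653).
From x ≡ 1670824 (mod 2748653) write x = 1670824 + 2748653t. Substituting into x ≡ 24 (mod 27) gives 2748653t ≡ 14 (mod 27), and since 26⁻¹ ≡ 26 (mod 27), t ≡ 13. Hence x ≡ 1670824 + 2748653·13 = 37403313 (mod 74213631).
From x ≡ 37403313 (mod 74213631) write x = 37403313 + 74213631t. Substituting into x ≡ 63 (mod 101) gives 74213631t ≡ 80 (mod 101), and since 43⁻¹ ≡ 47 (mod 101), t ≡ 23. Hence x ≡ 37403313 + 74213631·23 = 1744316826 (mod 7495576731).

1744316826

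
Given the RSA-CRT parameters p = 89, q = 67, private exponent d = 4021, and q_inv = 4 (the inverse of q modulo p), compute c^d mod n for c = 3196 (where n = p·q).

d_p = d mod (p−1) = 4021 mod 88 = 61; d_q = d mod (q−1) = 61.
m₁ = c^(d_p) mod p: c ≡ 81 (mod 89), and 81^61 mod 89 = 50.
m₂ = c^(d_q) mod q: c ≡ 47 (mod 67), and 47^61 mod 67 = 36.
h = q_inv·(m₁ − m₂) mod p = 4·(50 − 36) mod 89 = 56.
m = m₂ + h·q = 36 + 56·67 = 3788.

3788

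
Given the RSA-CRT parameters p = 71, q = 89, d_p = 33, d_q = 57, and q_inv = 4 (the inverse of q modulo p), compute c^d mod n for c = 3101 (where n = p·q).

4493

m₁ = c^(d_p) mod p: c ≡ 48 (mod 71), and 48^33 mod 71 = 20.
m₂ = c^(d_q) mod q: c ≡ 75 (mod 89), and 75^57 mod 89 = 43.
h = q_inv·(m₁ − m₂) mod p = 4·(20 − 43) mod 71 = 50.
m = m₂ + h·q = 43 + 50·89 = 4493.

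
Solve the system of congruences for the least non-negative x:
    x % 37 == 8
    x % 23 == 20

Combine the congruences pairwise.
From x ≡ 8 (mod 37) write x = 8 + 37t. Substituting into x ≡ 20 (mod 23) gives 37t ≡ 12 (mod 23), and since 14⁻¹ ≡ 5 (mod 23), t ≡ 14. Hence x ≡ 8 + 37·14 = 526 (mod 851).

526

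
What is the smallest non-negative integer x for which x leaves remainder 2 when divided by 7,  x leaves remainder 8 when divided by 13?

Combine the congruences pairwise.
From x ≡ 2 (mod 7) write x = 2 + 7t. Substituting into x ≡ 8 (mod 13) gives 7t ≡ 6 (mod 13), and since 7⁻¹ ≡ 2 (mod 13), t ≡ 12. Hence x ≡ 2 + 7·12 = 86 (mod 91).

86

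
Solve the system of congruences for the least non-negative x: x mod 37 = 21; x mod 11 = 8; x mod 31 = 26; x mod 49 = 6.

360401

The moduli are pairwise coprime; N = 37·11·31·49 = 618233.
N/37 = 16709; 16709 ≡ 22 (mod 37); 22·32 ≡ 1, so inverse 32.
N/11 = 56203; 56203 ≡ 4 (mod 11); 4·3 ≡ 1, so inverse 3.
N/31 = 19943; 19943 ≡ 10 (mod 31); 10·28 ≡ 1, so inverse 28.
N/49 = 12617; 12617 ≡ 24 (mod 49); 24·47 ≡ 1, so inverse 47.
x ≡ 21·16709·32 + 8·56203·3 + 26·19943·28 + 6·12617·47 = 30653818.
30653818 mod 618233 = 360401.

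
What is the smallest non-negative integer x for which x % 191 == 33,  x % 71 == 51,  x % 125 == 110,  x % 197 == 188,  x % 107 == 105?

19114329235

The moduli are pairwise coprime; N = 191·71·125·197·107 = 35731539875.
N/191 = 187076125; 187076125 ≡ 29 (mod 191); 29·112 ≡ 1, so inverse 112.
N/71 = 503261125; 503261125 ≡ 61 (mod 71); 61·7 ≡ 1, so inverse 7.
N/125 = 285852319; 285852319 ≡ 69 (mod 125); 69·29 ≡ 1, so inverse 29.
N/197 = 181378375; 181378375 ≡ 81 (mod 197); 81·90 ≡ 1, so inverse 90.
N/107 = 333939625; 333939625 ≡ 8 (mod 107); 8·67 ≡ 1, so inverse 67.
x ≡ 33·187076125·112 + 51·503261125·7 + 110·285852319·29 + 188·181378375·90 + 105·333939625·67 = 7201153844110.
7201153844110 mod 35731539875 = 19114329235.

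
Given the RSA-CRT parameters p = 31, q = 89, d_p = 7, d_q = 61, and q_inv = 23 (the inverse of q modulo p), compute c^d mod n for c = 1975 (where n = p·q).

2067

m₁ = c^(d_p) mod p: c ≡ 22 (mod 31), and 22^7 mod 31 = 21.
m₂ = c^(d_q) mod q: c ≡ 17 (mod 89), and 17^61 mod 89 = 20.
h = q_inv·(m₁ − m₂) mod p = 23·(21 − 20) mod 31 = 23.
m = m₂ + h·q = 20 + 23·89 = 2067.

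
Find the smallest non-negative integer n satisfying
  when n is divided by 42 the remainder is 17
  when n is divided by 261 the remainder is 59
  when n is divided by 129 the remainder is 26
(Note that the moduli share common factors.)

gcd(42, 261) = 3 and 3 | (59 − 17), so the pair is consistent; merging gives n ≡ 59 (mod 3654), where 3654 = lcm(42, 261).
gcd(3654, 129) = 3 and 3 | (26 − 59), so the pair is consistent; merging gives n ≡ 120641 (mod 157122), where 157122 = lcm(3654, 129).
The solution is unique modulo lcm(42, 261, 129) = 157122.

120641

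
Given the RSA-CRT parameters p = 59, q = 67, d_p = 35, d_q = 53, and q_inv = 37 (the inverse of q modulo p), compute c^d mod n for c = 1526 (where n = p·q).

656

m₁ = c^(d_p) mod p: c ≡ 51 (mod 59), and 51^35 mod 59 = 7.
m₂ = c^(d_q) mod q: c ≡ 52 (mod 67), and 52^53 mod 67 = 53.
h = q_inv·(m₁ − m₂) mod p = 37·(7 − 53) mod 59 = 9.
m = m₂ + h·q = 53 + 9·67 = 656.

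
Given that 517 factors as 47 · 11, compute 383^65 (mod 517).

Mod 47: 383 ≡ 7; by Fermat, exponent reduces to 65 mod 46 = 19; 7^19 ≡ 12 (mod 47).
Mod 11: 383 ≡ 9; by Fermat, exponent reduces to 65 mod 10 = 5; 9^5 ≡ 1 (mod 11).
Combine by CRT: x ≡ 12 (mod 47), x ≡ 1 (mod 11) ⇒ x ≡ 12 (mod 517).

12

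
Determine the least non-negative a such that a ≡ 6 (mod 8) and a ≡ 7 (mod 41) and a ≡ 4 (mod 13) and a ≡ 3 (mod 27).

From a ≡ 6 (mod 8) write a = 6 + 8t. Substituting into a ≡ 7 (mod 41) gives 8t ≡ 1 (mod 41), and since 8⁻¹ ≡ 36 (mod 41), t ≡ 36. Hence a ≡ 6 + 8·36 = 294 (mod 328).
From a ≡ 294 (mod 328) write a = 294 + 328t. Substituting into a ≡ 4 (mod 13) gives 328t ≡ 9 (mod 13), and since 3⁻¹ ≡ 9 (mod 13), t ≡ 3. Hence a ≡ 294 + 328·3 = 1278 (mod 4264).
From a ≡ 1278 (mod 4264) write a = 1278 + 4264t. Substituting into a ≡ 3 (mod 27) gives 4264t ≡ 21 (mod 27), and since 25⁻¹ ≡ 13 (mod 27), t ≡ 3. Hence a ≡ 1278 + 4264·3 = 14070 (mod 115128).

14070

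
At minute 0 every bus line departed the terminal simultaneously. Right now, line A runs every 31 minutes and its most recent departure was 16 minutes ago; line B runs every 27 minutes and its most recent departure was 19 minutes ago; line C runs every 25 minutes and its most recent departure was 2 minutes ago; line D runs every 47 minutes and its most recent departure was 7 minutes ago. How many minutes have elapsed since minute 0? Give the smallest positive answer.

The moduli are pairwise coprime; N = 31·27·25·47 = 983475.
N/31 = 31725; 31725 ≡ 12 (mod 31); 12·13 ≡ 1, so inverse 13.
N/27 = 36425; 36425 ≡ 2 (mod 27); 2·14 ≡ 1, so inverse 14.
N/25 = 39339; 39339 ≡ 14 (mod 25); 14·9 ≡ 1, so inverse 9.
N/47 = 20925; 20925 ≡ 10 (mod 47); 10·33 ≡ 1, so inverse 33.
t ≡ 16·31725·13 + 19·36425·14 + 2·39339·9 + 7·20925·33 = 21829627.
21829627 mod 983475 = 193177.

193177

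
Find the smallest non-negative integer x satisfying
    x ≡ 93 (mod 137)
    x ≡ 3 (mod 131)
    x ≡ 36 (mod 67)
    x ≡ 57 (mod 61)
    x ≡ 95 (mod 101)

1710706078

From x ≡ 93 (mod 137) write x = 93 + 137t. Substituting into x ≡ 3 (mod 131) gives 137t ≡ 41 (mod 131), and since 6⁻¹ ≡ 22 (mod 131), t ≡ 116. Hence x ≡ 93 + 137·116 = 15985 (mod 17947).
From x ≡ 15985 (mod 17947) write x = 15985 + 17947t. Substituting into x ≡ 36 (mod 67) gives 17947t ≡ 64 (mod 67), and since 58⁻¹ ≡ 52 (mod 67), t ≡ 45. Hence x ≡ 15985 + 17947·45 = 823600 (mod 1202449).
From x ≡ 823600 (mod 1202449) write x = 823600 + 1202449t. Substituting into x ≡ 57 (mod 61) gives 1202449t ≡ 18 (mod 61), and since 17⁻¹ ≡ 18 (mod 61), t ≡ 19. Hence x ≡ 823600 + 1202449·19 = 23670131 (mod 73349389).
From x ≡ 23670131 (mod 73349389) write x = 23670131 + 73349389t. Substituting into x ≡ 95 (mod 101) gives 73349389t ≡ 21 (mod 101), and since 58⁻¹ ≡ 54 (mod 101), t ≡ 23. Hence x ≡ 23670131 + 73349389·23 = 1710706078 (mod 7408288289).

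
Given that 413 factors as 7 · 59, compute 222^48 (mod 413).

Mod 7: 222 ≡ 5; since 6 | 48, by Fermat 5^48 ≡ 1 (mod 7).
Mod 59: 222 ≡ 45; 45^48 ≡ 9 (mod 59).
Combine by CRT: x ≡ 1 (mod 7), x ≡ 9 (mod 59) ⇒ x ≡ 127 (mod 413).

127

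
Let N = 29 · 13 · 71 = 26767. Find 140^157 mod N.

Mod 29: 140 ≡ 24; by Fermat, exponent reduces to 157 mod 28 = 17; 24^17 ≡ 20 (mod 29).
Mod 13: 140 ≡ 10; by Fermat, exponent reduces to 157 mod 12 = 1; 10^1 ≡ 10 (mod 13).
Mod 71: 140 ≡ 69; by Fermat, exponent reduces to 157 mod 70 = 17; 69^17 ≡ 65 (mod 71).
Combine by CRT: x ≡ 20 (mod 29), x ≡ 10 (mod 13), x ≡ 65 (mod 71) ⇒ x ≡ 12490 (mod 26767).

12490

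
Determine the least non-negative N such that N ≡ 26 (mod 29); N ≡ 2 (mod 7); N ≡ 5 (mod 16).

1157

The moduli are pairwise coprime; M = 29·7·16 = 3248.
M/29 = 112; 112 ≡ 25 (mod 29); 25·7 ≡ 1, so inverse 7.
M/7 = 464; 464 ≡ 2 (mod 7); 2·4 ≡ 1, so inverse 4.
M/16 = 203; 203 ≡ 11 (mod 16); 11·3 ≡ 1, so inverse 3.
N ≡ 26·112·7 + 2·464·4 + 5·203·3 = 27141.
27141 mod 3248 = 1157.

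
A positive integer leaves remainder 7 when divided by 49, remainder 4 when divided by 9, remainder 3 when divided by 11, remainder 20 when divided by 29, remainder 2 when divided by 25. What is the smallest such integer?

Combine the congruences pairwise.
From n ≡ 7 (mod 49) write n = 7 + 49t. Substituting into n ≡ 4 (mod 9) gives 49t ≡ 6 (mod 9), and since 4⁻¹ ≡ 7 (mod 9), t ≡ 6. Hence n ≡ 7 + 49·6 = 301 (mod 441).
From n ≡ 301 (mod 441) write n = 301 + 441t. Substituting into n ≡ 3 (mod 11) gives 441t ≡ 10 (mod 11), and since 1⁻¹ ≡ 1 (mod 11), t ≡ 10. Hence n ≡ 301 + 441·10 = 4711 (mod 4851).
From n ≡ 4711 (mod 4851) write n = 4711 + 4851t. Substituting into n ≡ 20 (mod 29) gives 4851t ≡ 7 (mod 29), and since 8⁻¹ ≡ 11 (mod 29), t ≡ 19. Hence n ≡ 4711 + 4851·19 = 96880 (mod 140679).
From n ≡ 96880 (mod 140679) write n = 96880 + 140679t. Substituting into n ≡ 2 (mod 25) gives 140679t ≡ 22 (mod 25), and since 4⁻¹ ≡ 19 (mod 25), t ≡ 18. Hence n ≡ 96880 + 140679·18 = 2629102 (mod 3516975).

2629102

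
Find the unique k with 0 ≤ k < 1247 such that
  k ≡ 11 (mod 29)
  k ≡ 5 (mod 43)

736

From k ≡ 11 (mod 29) write k = 11 + 29t. Substituting into k ≡ 5 (mod 43) gives 29t ≡ 37 (mod 43), and since 29⁻¹ ≡ 3 (mod 43), t ≡ 25. Hence k ≡ 11 + 29·25 = 736 (mod 1247).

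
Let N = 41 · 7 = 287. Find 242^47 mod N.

16

Mod 41: 242 ≡ 37; by Fermat, exponent reduces to 47 mod 40 = 7; 37^7 ≡ 16 (mod 41).
Mod 7: 242 ≡ 4; by Fermat, exponent reduces to 47 mod 6 = 5; 4^5 ≡ 2 (mod 7).
Combine by CRT: x ≡ 16 (mod 41), x ≡ 2 (mod 7) ⇒ x ≡ 16 (mod 287).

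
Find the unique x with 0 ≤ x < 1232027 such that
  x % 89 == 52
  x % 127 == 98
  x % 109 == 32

From x ≡ 52 (mod 89) write x = 52 + 89t. Substituting into x ≡ 98 (mod 127) gives 89t ≡ 46 (mod 127), and since 89⁻¹ ≡ 10 (mod 127), t ≡ 79. Hence x ≡ 52 + 89·79 = 7083 (mod 11303).
From x ≡ 7083 (mod 11303) write x = 7083 + 11303t. Substituting into x ≡ 32 (mod 109) gives 11303t ≡ 34 (mod 109), and since 76⁻¹ ≡ 33 (mod 109), t ≡ 32. Hence x ≡ 7083 + 11303·32 = 368779 (mod 1232027).

368779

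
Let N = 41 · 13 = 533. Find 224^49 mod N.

Mod 41: 224 ≡ 19; by Fermat, exponent reduces to 49 mod 40 = 9; 19^9 ≡ 6 (mod 41).
Mod 13: 224 ≡ 3; by Fermat, exponent reduces to 49 mod 12 = 1; 3^1 ≡ 3 (mod 13).
Combine by CRT: x ≡ 6 (mod 41), x ≡ 3 (mod 13) ⇒ x ≡ 211 (mod 533).

211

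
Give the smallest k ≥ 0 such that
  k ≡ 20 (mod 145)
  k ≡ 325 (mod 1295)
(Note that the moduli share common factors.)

21045

gcd(145, 1295) = 5 and 5 | (325 − 20), so the pair is consistent; merging gives k ≡ 21045 (mod 37555), where 37555 = lcm(145, 1295).
The solution is unique modulo lcm(145, 1295) = 37555.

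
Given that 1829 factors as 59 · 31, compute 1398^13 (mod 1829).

551

Mod 59: 1398 ≡ 41; 41^13 ≡ 20 (mod 59).
Mod 31: 1398 ≡ 3; 3^13 ≡ 24 (mod 31).
Combine by CRT: x ≡ 20 (mod 59), x ≡ 24 (mod 31) ⇒ x ≡ 551 (mod 1829).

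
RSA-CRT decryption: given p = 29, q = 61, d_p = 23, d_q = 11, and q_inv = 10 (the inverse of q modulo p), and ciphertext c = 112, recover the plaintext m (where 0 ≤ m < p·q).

1263

m₁ = c^(d_p) mod p: c ≡ 25 (mod 29), and 25^23 mod 29 = 16.
m₂ = c^(d_q) mod q: c ≡ 51 (mod 61), and 51^11 mod 61 = 43.
h = q_inv·(m₁ − m₂) mod p = 10·(16 − 43) mod 29 = 20.
m = m₂ + h·q = 43 + 20·61 = 1263.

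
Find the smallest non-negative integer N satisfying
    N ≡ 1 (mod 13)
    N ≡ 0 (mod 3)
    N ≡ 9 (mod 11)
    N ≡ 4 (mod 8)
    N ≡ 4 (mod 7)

The moduli are pairwise coprime; M = 13·3·11·8·7 = 24024.
M/13 = 1848; 1848 ≡ 2 (mod 13); 2·7 ≡ 1, so inverse 7.
M/3 = 8008; 8008 ≡ 1 (mod 3), inverse 1.
M/11 = 2184; 2184 ≡ 6 (mod 11); 6·2 ≡ 1, so inverse 2.
M/8 = 3003; 3003 ≡ 3 (mod 8); 3·3 ≡ 1, so inverse 3.
M/7 = 3432; 3432 ≡ 2 (mod 7); 2·4 ≡ 1, so inverse 4.
N ≡ 1·1848·7 + 0·8008·1 + 9·2184·2 + 4·3003·3 + 4·3432·4 = 143196.
143196 mod 24024 = 23076.

23076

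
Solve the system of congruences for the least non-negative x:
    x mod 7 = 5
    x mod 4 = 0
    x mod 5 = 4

The moduli are pairwise coprime; N = 7·4·5 = 140.
N/7 = 20; 20 ≡ 6 (mod 7); 6·6 ≡ 1, so inverse 6.
N/4 = 35; 35 ≡ 3 (mod 4); 3·3 ≡ 1, so inverse 3.
N/5 = 28; 28 ≡ 3 (mod 5); 3·2 ≡ 1, so inverse 2.
x ≡ 5·20·6 + 0·35·3 + 4·28·2 = 824.
824 mod 140 = 124.

124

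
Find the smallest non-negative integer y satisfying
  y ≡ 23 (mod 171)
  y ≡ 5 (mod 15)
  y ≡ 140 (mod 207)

gcd(171, 15) = 3 and 3 | (5 − 23), so the pair is consistent; merging gives y ≡ 365 (mod 855), where 855 = lcm(171, 15).
gcd(855, 207) = 9 and 9 | (140 − 365), so the pair is consistent; merging gives y ≡ 6350 (mod 19665), where 19665 = lcm(855, 207).
The solution is unique modulo lcm(171, 15, 207) = 19665.

6350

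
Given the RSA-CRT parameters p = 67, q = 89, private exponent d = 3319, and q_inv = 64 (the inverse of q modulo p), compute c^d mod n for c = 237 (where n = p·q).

d_p = d mod (p−1) = 3319 mod 66 = 19; d_q = d mod (q−1) = 63.
m₁ = c^(d_p) mod p: c ≡ 36 (mod 67), and 36^19 mod 67 = 4.
m₂ = c^(d_q) mod q: c ≡ 59 (mod 89), and 59^63 mod 89 = 61.
h = q_inv·(m₁ − m₂) mod p = 64·(4 − 61) mod 67 = 37.
m = m₂ + h·q = 61 + 37·89 = 3354.

3354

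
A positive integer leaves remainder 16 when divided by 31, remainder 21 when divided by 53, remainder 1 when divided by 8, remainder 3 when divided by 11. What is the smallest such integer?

131673

From x ≡ 16 (mod 31) write x = 16 + 31t. Substituting into x ≡ 21 (mod 53) gives 31t ≡ 5 (mod 53), and since 31⁻¹ ≡ 12 (mod 53), t ≡ 7. Hence x ≡ 16 + 31·7 = 233 (mod 1643).
From x ≡ 233 (mod 1643) write x = 233 + 1643t. Substituting into x ≡ 1 (mod 8) gives 1643t ≡ 0 (mod 8), and since 3⁻¹ ≡ 3 (mod 8), t ≡ 0. Hence x ≡ 233 + 1643·0 = 233 (mod 13144).
From x ≡ 233 (mod 13144) write x = 233 + 13144t. Substituting into x ≡ 3 (mod 11) gives 13144t ≡ 1 (mod 11), and since 10⁻¹ ≡ 10 (mod 11), t ≡ 10. Hence x ≡ 233 + 13144·10 = 131673 (mod 144584).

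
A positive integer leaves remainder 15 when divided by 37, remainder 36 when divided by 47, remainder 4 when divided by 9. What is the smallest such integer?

The moduli are pairwise coprime; N = 37·47·9 = 15651.
N/37 = 423; 423 ≡ 16 (mod 37); 16·7 ≡ 1, so inverse 7.
N/47 = 333; 333 ≡ 4 (mod 47); 4·12 ≡ 1, so inverse 12.
N/9 = 1739; 1739 ≡ 2 (mod 9); 2·5 ≡ 1, so inverse 5.
m ≡ 15·423·7 + 36·333·12 + 4·1739·5 = 223051.
223051 mod 15651 = 3937.

3937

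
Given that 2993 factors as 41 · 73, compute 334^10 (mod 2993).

1508

Mod 41: 334 ≡ 6; 6^10 ≡ 32 (mod 41).
Mod 73: 334 ≡ 42; 42^10 ≡ 48 (mod 73).
Combine by CRT: x ≡ 32 (mod 41), x ≡ 48 (mod 73) ⇒ x ≡ 1508 (mod 2993).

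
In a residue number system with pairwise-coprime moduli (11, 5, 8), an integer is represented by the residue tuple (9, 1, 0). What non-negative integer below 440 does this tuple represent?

416

From x ≡ 9 (mod 11) write x = 9 + 11t. Substituting into x ≡ 1 (mod 5) gives 11t ≡ 2 (mod 5), and since 1⁻¹ ≡ 1 (mod 5), t ≡ 2. Hence x ≡ 9 + 11·2 = 31 (mod 55).
From x ≡ 31 (mod 55) write x = 31 + 55t. Substituting into x ≡ 0 (mod 8) gives 55t ≡ 1 (mod 8), and since 7⁻¹ ≡ 7 (mod 8), t ≡ 7. Hence x ≡ 31 + 55·7 = 416 (mod 440).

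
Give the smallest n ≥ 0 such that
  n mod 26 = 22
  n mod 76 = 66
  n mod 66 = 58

Combine the congruences pairwise.
gcd(26, 76) = 2 and 2 | (66 − 22), so the pair is consistent; merging gives n ≡ 750 (mod 988), where 988 = lcm(26, 76).
gcd(988, 66) = 2 and 2 | (58 − 750), so the pair is consistent; merging gives n ≡ 16558 (mod 32604), where 32604 = lcm(988, 66).
The solution is unique modulo lcm(26, 76, 66) = 32604.

16558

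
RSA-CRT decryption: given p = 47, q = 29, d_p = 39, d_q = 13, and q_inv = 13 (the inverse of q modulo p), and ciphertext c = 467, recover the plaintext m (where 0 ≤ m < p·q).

m₁ = c^(d_p) mod p: c ≡ 44 (mod 47), and 44^39 mod 47 = 15.
m₂ = c^(d_q) mod q: c ≡ 3 (mod 29), and 3^13 mod 29 = 19.
h = q_inv·(m₁ − m₂) mod p = 13·(15 − 19) mod 47 = 42.
m = m₂ + h·q = 19 + 42·29 = 1237.

1237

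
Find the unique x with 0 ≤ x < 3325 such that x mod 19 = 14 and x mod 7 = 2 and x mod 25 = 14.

The moduli are pairwise coprime; N = 19·7·25 = 3325.
N/19 = 175; 175 ≡ 4 (mod 19); 4·5 ≡ 1, so inverse 5.
N/7 = 475; 475 ≡ 6 (mod 7); 6·6 ≡ 1, so inverse 6.
N/25 = 133; 133 ≡ 8 (mod 25); 8·22 ≡ 1, so inverse 22.
x ≡ 14·175·5 + 2·475·6 + 14·133·22 = 58914.
58914 mod 3325 = 2389.

2389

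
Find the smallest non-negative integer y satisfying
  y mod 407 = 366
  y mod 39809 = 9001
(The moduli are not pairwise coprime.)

685754

gcd(407, 39809) = 11 and 11 | (9001 − 366), so the pair is consistent; merging gives y ≡ 685754 (mod 1472933), where 1472933 = lcm(407, 39809).
The solution is unique modulo lcm(407, 39809) = 1472933.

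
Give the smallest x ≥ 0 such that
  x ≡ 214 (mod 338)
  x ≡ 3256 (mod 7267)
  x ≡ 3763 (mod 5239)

Combine the congruences pairwise.
gcd(338, 7267) = 169 and 169 | (3256 − 214), so the pair is consistent; merging gives x ≡ 3256 (mod 14534), where 14534 = lcm(338, 7267).
gcd(14534, 5239) = 169 and 169 | (3763 − 3256), so the pair is consistent; merging gives x ≡ 61392 (mod 450554), where 450554 = lcm(14534, 5239).
The solution is unique modulo lcm(338, 7267, 5239) = 450554.

61392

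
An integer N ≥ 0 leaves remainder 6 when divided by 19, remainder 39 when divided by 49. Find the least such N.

823

Combine the congruences pairwise.
From N ≡ 6 (mod 19) write N = 6 + 19t. Substituting into N ≡ 39 (mod 49) gives 19t ≡ 33 (mod 49), and since 19⁻¹ ≡ 31 (mod 49), t ≡ 43. Hence N ≡ 6 + 19·43 = 823 (mod 931).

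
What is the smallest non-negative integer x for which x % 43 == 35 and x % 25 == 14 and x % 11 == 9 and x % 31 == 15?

252789

The moduli are pairwise coprime; N = 43·25·11·31 = 366575.
N/43 = 8525; 8525 ≡ 11 (mod 43); 11·4 ≡ 1, so inverse 4.
N/25 = 14663; 14663 ≡ 13 (mod 25); 13·2 ≡ 1, so inverse 2.
N/11 = 33325; 33325 ≡ 6 (mod 11); 6·2 ≡ 1, so inverse 2.
N/31 = 11825; 11825 ≡ 14 (mod 31); 14·20 ≡ 1, so inverse 20.
x ≡ 35·8525·4 + 14·14663·2 + 9·33325·2 + 15·11825·20 = 5751414.
5751414 mod 366575 = 252789.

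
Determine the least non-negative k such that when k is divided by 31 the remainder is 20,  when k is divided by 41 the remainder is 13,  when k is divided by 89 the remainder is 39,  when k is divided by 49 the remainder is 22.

3740976

From k ≡ 20 (mod 31) write k = 20 + 31t. Substituting into k ≡ 13 (mod 41) gives 31t ≡ 34 (mod 41), and since 31⁻¹ ≡ 4 (mod 41), t ≡ 13. Hence k ≡ 20 + 31·13 = 423 (mod 1271).
From k ≡ 423 (mod 1271) write k = 423 + 1271t. Substituting into k ≡ 39 (mod 89) gives 1271t ≡ 61 (mod 89), and since 25⁻¹ ≡ 57 (mod 89), t ≡ 6. Hence k ≡ 423 + 1271·6 = 8049 (mod 113119).
From k ≡ 8049 (mod 113119) write k = 8049 + 113119t. Substituting into k ≡ 22 (mod 49) gives 113119t ≡ 9 (mod 49), and since 27⁻¹ ≡ 20 (mod 49), t ≡ 33. Hence k ≡ 8049 + 113119·33 = 3740976 (mod 5542831).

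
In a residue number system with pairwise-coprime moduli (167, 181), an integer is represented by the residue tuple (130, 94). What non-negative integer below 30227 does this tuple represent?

17832

Combine the congruences pairwise.
From x ≡ 130 (mod 167) write x = 130 + 167t. Substituting into x ≡ 94 (mod 181) gives 167t ≡ 145 (mod 181), and since 167⁻¹ ≡ 168 (mod 181), t ≡ 106. Hence x ≡ 130 + 167·106 = 17832 (mod 30227).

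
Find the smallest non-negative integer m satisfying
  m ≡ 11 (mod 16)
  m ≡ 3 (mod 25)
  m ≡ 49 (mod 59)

The moduli are pairwise coprime; N = 16·25·59 = 23600.
N/16 = 1475; 1475 ≡ 3 (mod 16); 3·11 ≡ 1, so inverse 11.
N/25 = 944; 944 ≡ 19 (mod 25); 19·4 ≡ 1, so inverse 4.
N/59 = 400; 400 ≡ 46 (mod 59); 46·9 ≡ 1, so inverse 9.
m ≡ 11·1475·11 + 3·944·4 + 49·400·9 = 366203.
366203 mod 23600 = 12203.

12203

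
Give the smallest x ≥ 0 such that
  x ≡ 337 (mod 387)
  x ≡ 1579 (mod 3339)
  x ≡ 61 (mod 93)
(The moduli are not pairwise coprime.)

909787

Combine the congruences pairwise.
gcd(387, 3339) = 9 and 9 | (1579 − 337), so the pair is consistent; merging gives x ≡ 48325 (mod 143577), where 143577 = lcm(387, 3339).
gcd(143577, 93) = 3 and 3 | (61 − 48325), so the pair is consistent; merging gives x ≡ 909787 (mod 4450887), where 4450887 = lcm(143577, 93).
The solution is unique modulo lcm(387, 3339, 93) = 4450887.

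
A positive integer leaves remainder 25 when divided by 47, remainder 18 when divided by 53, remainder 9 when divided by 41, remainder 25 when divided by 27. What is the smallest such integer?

2715685

From x ≡ 25 (mod 47) write x = 25 + 47t. Substituting into x ≡ 18 (mod 53) gives 47t ≡ 46 (mod 53), and since 47⁻¹ ≡ 44 (mod 53), t ≡ 10. Hence x ≡ 25 + 47·10 = 495 (mod 2491).
From x ≡ 495 (mod 2491) write x = 495 + 2491t. Substituting into x ≡ 9 (mod 41) gives 2491t ≡ 6 (mod 41), and since 31⁻¹ ≡ 4 (mod 41), t ≡ 24. Hence x ≡ 495 + 2491·24 = 60279 (mod 102131).
From x ≡ 60279 (mod 102131) write x = 60279 + 102131t. Substituting into x ≡ 25 (mod 27) gives 102131t ≡ 10 (mod 27), and since 17⁻¹ ≡ 8 (mod 27), t ≡ 26. Hence x ≡ 60279 + 102131·26 = 2715685 (mod 2757537).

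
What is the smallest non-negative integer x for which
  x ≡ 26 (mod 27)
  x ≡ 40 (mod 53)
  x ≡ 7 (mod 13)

7937

From x ≡ 26 (mod 27) write x = 26 + 27t. Substituting into x ≡ 40 (mod 53) gives 27t ≡ 14 (mod 53), and since 27⁻¹ ≡ 2 (mod 53), t ≡ 28. Hence x ≡ 26 + 27·28 = 782 (mod 1431).
From x ≡ 782 (mod 1431) write x = 782 + 1431t. Substituting into x ≡ 7 (mod 13) gives 1431t ≡ 5 (mod 13), and since 1⁻¹ ≡ 1 (mod 13), t ≡ 5. Hence x ≡ 782 + 1431·5 = 7937 (mod 18603).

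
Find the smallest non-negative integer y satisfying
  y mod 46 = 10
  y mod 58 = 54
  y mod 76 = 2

Combine the congruences pairwise.
gcd(46, 58) = 2 and 2 | (54 − 10), so the pair is consistent; merging gives y ≡ 286 (mod 1334), where 1334 = lcm(46, 58).
gcd(1334, 76) = 2 and 2 | (2 − 286), so the pair is consistent; merging gives y ≡ 32302 (mod 50692), where 50692 = lcm(1334, 76).
The solution is unique modulo lcm(46, 58, 76) = 50692.

32302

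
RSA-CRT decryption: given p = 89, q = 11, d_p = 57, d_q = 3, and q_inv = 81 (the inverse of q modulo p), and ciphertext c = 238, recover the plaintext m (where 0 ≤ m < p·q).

35

m₁ = c^(d_p) mod p: c ≡ 60 (mod 89), and 60^57 mod 89 = 35.
m₂ = c^(d_q) mod q: c ≡ 7 (mod 11), and 7^3 mod 11 = 2.
h = q_inv·(m₁ − m₂) mod p = 81·(35 − 2) mod 89 = 3.
m = m₂ + h·q = 2 + 3·11 = 35.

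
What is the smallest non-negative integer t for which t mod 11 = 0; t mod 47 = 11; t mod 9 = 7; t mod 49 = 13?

46024

The moduli are pairwise coprime; N = 11·47·9·49 = 227997.
N/11 = 20727; 20727 ≡ 3 (mod 11); 3·4 ≡ 1, so inverse 4.
N/47 = 4851; 4851 ≡ 10 (mod 47); 10·33 ≡ 1, so inverse 33.
N/9 = 25333; 25333 ≡ 7 (mod 9); 7·4 ≡ 1, so inverse 4.
N/49 = 4653; 4653 ≡ 47 (mod 49); 47·24 ≡ 1, so inverse 24.
t ≡ 0·20727·4 + 11·4851·33 + 7·25333·4 + 13·4653·24 = 3921973.
3921973 mod 227997 = 46024.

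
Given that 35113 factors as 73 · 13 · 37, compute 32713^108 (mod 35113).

Mod 73: 32713 ≡ 9; by Fermat, exponent reduces to 108 mod 72 = 36; 9^36 ≡ 1 (mod 73).
Mod 13: 32713 ≡ 5; since 12 | 108, by Fermat 5^108 ≡ 1 (mod 13).
Mod 37: 32713 ≡ 5; since 36 | 108, by Fermat 5^108 ≡ 1 (mod 37).
Combine by CRT: x ≡ 1 (mod 73), x ≡ 1 (mod 13), x ≡ 1 (mod 37) ⇒ x ≡ 1 (mod 35113).

1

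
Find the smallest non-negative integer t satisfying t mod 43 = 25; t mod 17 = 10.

197

From t ≡ 25 (mod 43) write t = 25 + 43s. Substituting into t ≡ 10 (mod 17) gives 43s ≡ 2 (mod 17), and since 9⁻¹ ≡ 2 (mod 17), s ≡ 4. Hence t ≡ 25 + 43·4 = 197 (mod 731).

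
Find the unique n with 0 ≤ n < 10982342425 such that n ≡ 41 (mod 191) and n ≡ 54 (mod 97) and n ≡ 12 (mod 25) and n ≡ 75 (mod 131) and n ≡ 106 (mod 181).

The moduli are pairwise coprime; M = 191·97·25·131·181 = 10982342425.
M/191 = 57499175; 57499175 ≡ 153 (mod 191); 153·5 ≡ 1, so inverse 5.
M/97 = 113220025; 113220025 ≡ 73 (mod 97); 73·4 ≡ 1, so inverse 4.
M/25 = 439293697; 439293697 ≡ 22 (mod 25); 22·8 ≡ 1, so inverse 8.
M/131 = 83834675; 83834675 ≡ 46 (mod 131); 46·94 ≡ 1, so inverse 94.
M/181 = 60675925; 60675925 ≡ 19 (mod 181); 19·162 ≡ 1, so inverse 162.
n ≡ 41·57499175·5 + 54·113220025·4 + 12·439293697·8 + 75·83834675·94 + 106·60675925·162 = 1711376494037.
1711376494037 mod 10982342425 = 9113418162.

9113418162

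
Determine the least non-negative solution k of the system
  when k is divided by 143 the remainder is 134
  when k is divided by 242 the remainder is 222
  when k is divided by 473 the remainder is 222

73064

gcd(143, 242) = 11 and 11 | (222 − 134), so the pair is consistent; merging gives k ≡ 706 (mod 3146), where 3146 = lcm(143, 242).
gcd(3146, 473) = 11 and 11 | (222 − 706), so the pair is consistent; merging gives k ≡ 73064 (mod 135278), where 135278 = lcm(3146, 473).
The solution is unique modulo lcm(143, 242, 473) = 135278.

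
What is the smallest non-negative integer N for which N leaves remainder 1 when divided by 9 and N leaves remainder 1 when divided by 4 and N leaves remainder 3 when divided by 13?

The moduli are pairwise coprime; M = 9·4·13 = 468.
M/9 = 52; 52 ≡ 7 (mod 9); 7·4 ≡ 1, so inverse 4.
M/4 = 117; 117 ≡ 1 (mod 4), inverse 1.
M/13 = 36; 36 ≡ 10 (mod 13); 10·4 ≡ 1, so inverse 4.
N ≡ 1·52·4 + 1·117·1 + 3·36·4 = 757.
757 mod 468 = 289.

289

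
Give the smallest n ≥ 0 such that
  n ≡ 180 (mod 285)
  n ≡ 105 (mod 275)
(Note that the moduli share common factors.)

gcd(285, 275) = 5 and 5 | (105 − 180), so the pair is consistent; merging gives n ≡ 5880 (mod 15675), where 15675 = lcm(285, 275).
The solution is unique modulo lcm(285, 275) = 15675.

5880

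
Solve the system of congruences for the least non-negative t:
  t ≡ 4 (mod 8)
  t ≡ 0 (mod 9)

36

From t ≡ 4 (mod 8) write t = 4 + 8s. Substituting into t ≡ 0 (mod 9) gives 8s ≡ 5 (mod 9), and since 8⁻¹ ≡ 8 (mod 9), s ≡ 4. Hence t ≡ 4 + 8·4 = 36 (mod 72).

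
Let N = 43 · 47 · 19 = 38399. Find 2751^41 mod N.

Mod 43: 2751 ≡ 42; 42^41 ≡ 42 (mod 43).
Mod 47: 2751 ≡ 25; 25^41 ≡ 4 (mod 47).
Mod 19: 2751 ≡ 15; by Fermat, exponent reduces to 41 mod 18 = 5; 15^5 ≡ 2 (mod 19).
Combine by CRT: x ≡ 42 (mod 43), x ≡ 4 (mod 47), x ≡ 2 (mod 19) ⇒ x ≡ 13587 (mod 38399).

13587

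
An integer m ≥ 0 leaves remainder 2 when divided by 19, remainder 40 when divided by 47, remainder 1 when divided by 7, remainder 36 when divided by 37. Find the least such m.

From m ≡ 2 (mod 19) write m = 2 + 19t. Substituting into m ≡ 40 (mod 47) gives 19t ≡ 38 (mod 47), and since 19⁻¹ ≡ 5 (mod 47), t ≡ 2. Hence m ≡ 2 + 19·2 = 40 (mod 893).
From m ≡ 40 (mod 893) write m = 40 + 893t. Substituting into m ≡ 1 (mod 7) gives 893t ≡ 3 (mod 7), and since 4⁻¹ ≡ 2 (mod 7), t ≡ 6. Hence m ≡ 40 + 893·6 = 5398 (mod 6251).
From m ≡ 5398 (mod 6251) write m = 5398 + 6251t. Substituting into m ≡ 36 (mod 37) gives 6251t ≡ 3 (mod 37), and since 35⁻¹ ≡ 18 (mod 37), t ≡ 17. Hence m ≡ 5398 + 6251·17 = 111665 (mod 231287).

111665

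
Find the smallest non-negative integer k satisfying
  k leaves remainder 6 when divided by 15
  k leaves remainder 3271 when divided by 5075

8346

gcd(15, 5075) = 5 and 5 | (3271 − 6), so the pair is consistent; merging gives k ≡ 8346 (mod 15225), where 15225 = lcm(15, 5075).
The solution is unique modulo lcm(15, 5075) = 15225.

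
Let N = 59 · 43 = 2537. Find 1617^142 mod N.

272

Mod 59: 1617 ≡ 24; by Fermat, exponent reduces to 142 mod 58 = 26; 24^26 ≡ 36 (mod 59).
Mod 43: 1617 ≡ 26; by Fermat, exponent reduces to 142 mod 42 = 16; 26^16 ≡ 14 (mod 43).
Combine by CRT: x ≡ 36 (mod 59), x ≡ 14 (mod 43) ⇒ x ≡ 272 (mod 2537).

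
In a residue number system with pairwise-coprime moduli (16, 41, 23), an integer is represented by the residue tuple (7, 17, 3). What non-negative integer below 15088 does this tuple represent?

The moduli are pairwise coprime; N = 16·41·23 = 15088.
N/16 = 943; 943 ≡ 15 (mod 16); 15·15 ≡ 1, so inverse 15.
N/41 = 368; 368 ≡ 40 (mod 41); 40·40 ≡ 1, so inverse 40.
N/23 = 656; 656 ≡ 12 (mod 23); 12·2 ≡ 1, so inverse 2.
x ≡ 7·943·15 + 17·368·40 + 3·656·2 = 353191.
353191 mod 15088 = 6167.

6167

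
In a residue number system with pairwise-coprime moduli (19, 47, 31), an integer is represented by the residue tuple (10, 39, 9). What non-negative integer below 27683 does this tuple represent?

From x ≡ 10 (mod 19) write x = 10 + 19t. Substituting into x ≡ 39 (mod 47) gives 19t ≡ 29 (mod 47), and since 19⁻¹ ≡ 5 (mod 47), t ≡ 4. Hence x ≡ 10 + 19·4 = 86 (mod 893).
From x ≡ 86 (mod 893) write x = 86 + 893t. Substituting into x ≡ 9 (mod 31) gives 893t ≡ 16 (mod 31), and since 25⁻¹ ≡ 5 (mod 31), t ≡ 18. Hence x ≡ 86 + 893·18 = 16160 (mod 27683).

16160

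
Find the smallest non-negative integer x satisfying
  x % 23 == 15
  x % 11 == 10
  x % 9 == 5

1418

Combine the congruences pairwise.
From x ≡ 15 (mod 23) write x = 15 + 23t. Substituting into x ≡ 10 (mod 11) gives 23t ≡ 6 (mod 11), and since 1⁻¹ ≡ 1 (mod 11), t ≡ 6. Hence x ≡ 15 + 23·6 = 153 (mod 253).
From x ≡ 153 (mod 253) write x = 153 + 253t. Substituting into x ≡ 5 (mod 9) gives 253t ≡ 5 (mod 9), and since 1⁻¹ ≡ 1 (mod 9), t ≡ 5. Hence x ≡ 153 + 253·5 = 1418 (mod 2277).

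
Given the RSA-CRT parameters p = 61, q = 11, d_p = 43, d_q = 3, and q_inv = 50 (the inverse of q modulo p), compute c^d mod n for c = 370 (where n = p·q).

m₁ = c^(d_p) mod p: c ≡ 4 (mod 61), and 4^43 mod 61 = 19.
m₂ = c^(d_q) mod q: c ≡ 7 (mod 11), and 7^3 mod 11 = 2.
h = q_inv·(m₁ − m₂) mod p = 50·(19 − 2) mod 61 = 57.
m = m₂ + h·q = 2 + 57·11 = 629.

629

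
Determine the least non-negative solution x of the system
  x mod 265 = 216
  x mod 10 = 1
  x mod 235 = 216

Combine the congruences pairwise.
gcd(265, 10) = 5 and 5 | (1 − 216), so the pair is consistent; merging gives x ≡ 481 (mod 530), where 530 = lcm(265, 10).
gcd(530, 235) = 5 and 5 | (216 − 481), so the pair is consistent; merging gives x ≡ 12671 (mod 24910), where 24910 = lcm(530, 235).
The solution is unique modulo lcm(265, 10, 235) = 24910.

12671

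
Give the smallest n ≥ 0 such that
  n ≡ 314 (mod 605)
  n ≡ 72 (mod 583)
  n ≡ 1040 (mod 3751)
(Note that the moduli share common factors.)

634959

gcd(605, 583) = 11 and 11 | (72 − 314), so the pair is consistent; merging gives n ≡ 25724 (mod 32065), where 32065 = lcm(605, 583).
gcd(32065, 3751) = 121 and 121 | (1040 − 25724), so the pair is consistent; merging gives n ≡ 634959 (mod 994015), where 994015 = lcm(32065, 3751).
The solution is unique modulo lcm(605, 583, 3751) = 994015.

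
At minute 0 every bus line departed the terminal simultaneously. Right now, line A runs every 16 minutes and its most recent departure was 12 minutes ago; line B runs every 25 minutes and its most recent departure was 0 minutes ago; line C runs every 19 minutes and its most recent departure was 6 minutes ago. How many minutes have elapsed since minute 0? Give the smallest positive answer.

From t ≡ 12 (mod 16) write t = 12 + 16s. Substituting into t ≡ 0 (mod 25) gives 16s ≡ 13 (mod 25), and since 16⁻¹ ≡ 11 (mod 25), s ≡ 18. Hence t ≡ 12 + 16·18 = 300 (mod 400).
From t ≡ 300 (mod 400) write t = 300 + 400s. Substituting into t ≡ 6 (mod 19) gives 400s ≡ 10 (mod 19), and since 1⁻¹ ≡ 1 (mod 19), s ≡ 10. Hence t ≡ 300 + 400·10 = 4300 (mod 7600).

4300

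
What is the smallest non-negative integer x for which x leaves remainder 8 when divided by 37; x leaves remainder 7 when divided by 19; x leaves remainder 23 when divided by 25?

The moduli are pairwise coprime; N = 37·19·25 = 17575.
N/37 = 475; 475 ≡ 31 (mod 37); 31·6 ≡ 1, so inverse 6.
N/19 = 925; 925 ≡ 13 (mod 19); 13·3 ≡ 1, so inverse 3.
N/25 = 703; 703 ≡ 3 (mod 25); 3·17 ≡ 1, so inverse 17.
x ≡ 8·475·6 + 7·925·3 + 23·703·17 = 317098.
317098 mod 17575 = 748.

748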